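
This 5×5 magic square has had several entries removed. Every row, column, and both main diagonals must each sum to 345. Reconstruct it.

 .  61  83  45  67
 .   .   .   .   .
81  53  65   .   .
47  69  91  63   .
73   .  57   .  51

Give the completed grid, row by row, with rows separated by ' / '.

89 61 83 45 67 / 55 77 49 71 93 / 81 53 65 87 59 / 47 69 91 63 75 / 73 85 57 79 51

The remaining cell in row 1 is (1,1) = 345 − 256 = 89.
From row 4, 345 − (47 + 69 + 91 + 63) gives (4,5) = 75.
Column 1 must total 345; the given cells sum to 290, so (2,1) = 55.
Using column 3: 83 + 65 + 91 + 57 + ? → (2,3) = 345 − 296 = 49.
Using main diagonal: 89 + 65 + 63 + 51 + ? → (2,2) = 345 − 268 = 77.
From anti-diagonal, 345 − (67 + 65 + 69 + 73) gives (2,4) = 71.
Row 2 needs 345; the known cells sum to 252, so (2,5) = 93.
Column 2: 61 + 77 + 53 + 69 + ? = 345, so (5,2) = 85.
Column 5 must total 345; the given cells sum to 286, so (3,5) = 59.
Row 3: 81 + 53 + 65 + 59 + ? = 345, so (3,4) = 87.
From row 5, 345 − (73 + 85 + 57 + 51) gives (5,4) = 79.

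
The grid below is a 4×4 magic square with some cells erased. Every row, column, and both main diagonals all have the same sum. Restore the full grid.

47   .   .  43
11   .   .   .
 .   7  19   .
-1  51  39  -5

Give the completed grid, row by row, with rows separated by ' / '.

Row 4 is already complete: -1 + 51 + 39 + -5 = 84, so that is the magic constant.
The remaining cell in column 1 is (3,1) = 84 − 57 = 27.
Using main diagonal: 47 + 19 + (-5) + ? → (2,2) = 84 − 61 = 23.
Anti-diagonal must total 84; the given cells sum to 49, so (2,3) = 35.
Using row 2: 11 + 23 + 35 + ? → (2,4) = 84 − 69 = 15.
Row 3 needs 84; the known cells sum to 53, so (3,4) = 31.
The remaining cell in column 2 is (1,2) = 84 − 81 = 3.
From column 3, 84 − (35 + 19 + 39) gives (1,3) = -9.

47 3 -9 43 / 11 23 35 15 / 27 7 19 31 / -1 51 39 -5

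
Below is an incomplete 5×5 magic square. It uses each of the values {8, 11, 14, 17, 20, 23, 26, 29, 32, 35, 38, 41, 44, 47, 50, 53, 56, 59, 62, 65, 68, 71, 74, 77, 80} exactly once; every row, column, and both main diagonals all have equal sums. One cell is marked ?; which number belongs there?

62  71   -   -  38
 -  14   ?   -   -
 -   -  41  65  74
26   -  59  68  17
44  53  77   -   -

23

The 25 entries sum to 1100, so each line sums to 1100/5 = 220.
The remaining cell in row 4 is (4,2) = 220 − 170 = 50.
Using column 2: 71 + 14 + 50 + 53 + ? → (3,2) = 220 − 188 = 32.
Using main diagonal: 62 + 14 + 41 + 68 + ? → (5,5) = 220 − 185 = 35.
Anti-diagonal must total 220; the given cells sum to 173, so (2,4) = 47.
The remaining cell in row 3 is (3,1) = 220 − 212 = 8.
Row 5 must total 220; the given cells sum to 209, so (5,4) = 11.
Column 1 must total 220; the given cells sum to 140, so (2,1) = 80.
Column 4 needs 220; the known cells sum to 191, so (1,4) = 29.
From column 5, 220 − (38 + 74 + 17 + 35) gives (2,5) = 56.
From row 1, 220 − (62 + 71 + 29 + 38) gives (1,3) = 20.
Using row 2: 80 + 14 + 47 + 56 + ? → (2,3) = 220 − 197 = 23.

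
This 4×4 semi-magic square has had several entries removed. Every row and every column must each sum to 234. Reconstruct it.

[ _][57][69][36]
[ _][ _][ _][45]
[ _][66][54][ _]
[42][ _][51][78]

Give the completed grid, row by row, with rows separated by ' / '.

The remaining cell in row 1 is (1,1) = 234 − 162 = 72.
Using row 4: 42 + 51 + 78 + ? → (4,2) = 234 − 171 = 63.
Column 2: 57 + 66 + 63 + ? = 234, so (2,2) = 48.
Column 3: 69 + 54 + 51 + ? = 234, so (2,3) = 60.
Using column 4: 36 + 45 + 78 + ? → (3,4) = 234 − 159 = 75.
Using row 2: 48 + 60 + 45 + ? → (2,1) = 234 − 153 = 81.
From row 3, 234 − (66 + 54 + 75) gives (3,1) = 39.

72 57 69 36 / 81 48 60 45 / 39 66 54 75 / 42 63 51 78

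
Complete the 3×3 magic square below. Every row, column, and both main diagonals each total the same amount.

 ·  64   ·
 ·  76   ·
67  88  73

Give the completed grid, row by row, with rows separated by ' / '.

Row 3 is already complete: 67 + 88 + 73 = 228, so that is the magic constant.
From main diagonal, 228 − (76 + 73) gives (1,1) = 79.
Anti-diagonal needs 228; the known cells sum to 143, so (1,3) = 85.
Column 1 must total 228; the given cells sum to 146, so (2,1) = 82.
Using column 3: 85 + 73 + ? → (2,3) = 228 − 158 = 70.

79 64 85 / 82 76 70 / 67 88 73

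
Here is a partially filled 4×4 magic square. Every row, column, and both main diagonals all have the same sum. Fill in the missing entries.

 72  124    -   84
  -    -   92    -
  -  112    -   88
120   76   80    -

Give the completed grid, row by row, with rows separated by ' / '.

Anti-diagonal is already complete: 84 + 92 + 112 + 120 = 408, so that is the magic constant.
The remaining cell in row 1 is (1,3) = 408 − 280 = 128.
Row 4 must total 408; the given cells sum to 276, so (4,4) = 132.
From column 2, 408 − (124 + 112 + 76) gives (2,2) = 96.
Column 3 must total 408; the given cells sum to 300, so (3,3) = 108.
Using column 4: 84 + 88 + 132 + ? → (2,4) = 408 − 304 = 104.
Row 2 must total 408; the given cells sum to 292, so (2,1) = 116.
Using row 3: 112 + 108 + 88 + ? → (3,1) = 408 − 308 = 100.

72 124 128 84 / 116 96 92 104 / 100 112 108 88 / 120 76 80 132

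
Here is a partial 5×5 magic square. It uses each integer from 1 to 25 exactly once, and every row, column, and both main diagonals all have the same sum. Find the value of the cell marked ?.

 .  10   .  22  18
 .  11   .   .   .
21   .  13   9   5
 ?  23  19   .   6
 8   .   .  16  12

2

The entries are 1 through 25, which sum to 325, so each line sums to 325/5 = 65.
Row 3 must total 65; the given cells sum to 48, so (3,2) = 17.
Using column 2: 10 + 11 + 17 + 23 + ? → (5,2) = 65 − 61 = 4.
From column 5, 65 − (18 + 5 + 6 + 12) gives (2,5) = 24.
From anti-diagonal, 65 − (18 + 13 + 23 + 8) gives (2,4) = 3.
Row 5 must total 65; the given cells sum to 40, so (5,3) = 25.
The remaining cell in column 4 is (4,4) = 65 − 50 = 15.
From main diagonal, 65 − (11 + 13 + 15 + 12) gives (1,1) = 14.
Row 1: 14 + 10 + 22 + 18 + ? = 65, so (1,3) = 1.
Row 4 needs 65; the known cells sum to 63, so (4,1) = 2.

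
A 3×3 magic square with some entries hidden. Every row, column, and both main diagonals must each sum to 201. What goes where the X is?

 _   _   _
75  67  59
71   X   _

51

Column 1 must total 201; the given cells sum to 146, so (1,1) = 55.
From main diagonal, 201 − (55 + 67) gives (3,3) = 79.
From anti-diagonal, 201 − (67 + 71) gives (1,3) = 63.
Row 1 needs 201; the known cells sum to 118, so (1,2) = 83.
Using row 3: 71 + 79 + ? → (3,2) = 201 − 150 = 51.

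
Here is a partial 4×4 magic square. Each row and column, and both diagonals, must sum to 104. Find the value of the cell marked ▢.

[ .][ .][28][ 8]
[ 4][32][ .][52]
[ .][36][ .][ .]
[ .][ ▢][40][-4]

24

From row 2, 104 − (4 + 32 + 52) gives (2,3) = 16.
Column 3: 28 + 16 + 40 + ? = 104, so (3,3) = 20.
From column 4, 104 − (8 + 52 + (-4)) gives (3,4) = 48.
Main diagonal must total 104; the given cells sum to 48, so (1,1) = 56.
The remaining cell in anti-diagonal is (4,1) = 104 − 60 = 44.
The remaining cell in row 1 is (1,2) = 104 − 92 = 12.
Row 3 must total 104; the given cells sum to 104, so (3,1) = 0.
Row 4 must total 104; the given cells sum to 80, so (4,2) = 24.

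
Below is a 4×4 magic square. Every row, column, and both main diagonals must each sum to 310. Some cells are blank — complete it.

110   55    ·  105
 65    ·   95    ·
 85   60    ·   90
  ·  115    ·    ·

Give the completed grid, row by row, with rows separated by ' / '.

Row 1: 110 + 55 + 105 + ? = 310, so (1,3) = 40.
Row 3 must total 310; the given cells sum to 235, so (3,3) = 75.
Column 1: 110 + 65 + 85 + ? = 310, so (4,1) = 50.
Column 2 must total 310; the given cells sum to 230, so (2,2) = 80.
From column 3, 310 − (40 + 95 + 75) gives (4,3) = 100.
Main diagonal: 110 + 80 + 75 + ? = 310, so (4,4) = 45.
Using row 2: 65 + 80 + 95 + ? → (2,4) = 310 − 240 = 70.

110 55 40 105 / 65 80 95 70 / 85 60 75 90 / 50 115 100 45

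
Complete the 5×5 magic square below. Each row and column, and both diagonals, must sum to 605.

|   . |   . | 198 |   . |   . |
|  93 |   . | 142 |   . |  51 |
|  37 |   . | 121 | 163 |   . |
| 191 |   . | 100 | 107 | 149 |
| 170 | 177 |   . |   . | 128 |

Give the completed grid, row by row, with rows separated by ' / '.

From row 4, 605 − (191 + 100 + 107 + 149) gives (4,2) = 58.
The remaining cell in column 1 is (1,1) = 605 − 491 = 114.
Column 3 must total 605; the given cells sum to 561, so (5,3) = 44.
Main diagonal must total 605; the given cells sum to 470, so (2,2) = 135.
Row 2: 93 + 135 + 142 + 51 + ? = 605, so (2,4) = 184.
Using row 5: 170 + 177 + 44 + 128 + ? → (5,4) = 605 − 519 = 86.
Column 4: 184 + 163 + 107 + 86 + ? = 605, so (1,4) = 65.
Using anti-diagonal: 184 + 121 + 58 + 170 + ? → (1,5) = 605 − 533 = 72.
Row 1 must total 605; the given cells sum to 449, so (1,2) = 156.
The remaining cell in column 2 is (3,2) = 605 − 526 = 79.
Column 5: 72 + 51 + 149 + 128 + ? = 605, so (3,5) = 205.

114 156 198 65 72 / 93 135 142 184 51 / 37 79 121 163 205 / 191 58 100 107 149 / 170 177 44 86 128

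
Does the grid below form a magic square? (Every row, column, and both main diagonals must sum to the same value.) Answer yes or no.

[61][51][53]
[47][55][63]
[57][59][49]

Yes

Row 1: 61 + 51 + 53 = 165.
Row 2: 47 + 55 + 63 = 165.
Row 3: 57 + 59 + 49 = 165.
Column 1: 61 + 47 + 57 = 165.
Column 2: 51 + 55 + 59 = 165.
Column 3: 53 + 63 + 49 = 165.
Main diagonal: 61 + 55 + 49 = 165.
Anti-diagonal: 53 + 55 + 57 = 165.
All lines sum to 165.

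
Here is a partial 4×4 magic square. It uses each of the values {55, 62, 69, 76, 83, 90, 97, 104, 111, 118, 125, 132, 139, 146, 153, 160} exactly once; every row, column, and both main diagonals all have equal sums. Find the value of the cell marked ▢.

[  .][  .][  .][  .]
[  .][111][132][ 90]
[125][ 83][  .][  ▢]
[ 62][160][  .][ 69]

The 16 entries sum to 1720, so each line sums to 1720/4 = 430.
Row 2: 111 + 132 + 90 + ? = 430, so (2,1) = 97.
Using row 4: 62 + 160 + 69 + ? → (4,3) = 430 − 291 = 139.
The remaining cell in column 1 is (1,1) = 430 − 284 = 146.
Column 2 needs 430; the known cells sum to 354, so (1,2) = 76.
From main diagonal, 430 − (146 + 111 + 69) gives (3,3) = 104.
Using anti-diagonal: 132 + 83 + 62 + ? → (1,4) = 430 − 277 = 153.
The remaining cell in row 1 is (1,3) = 430 − 375 = 55.
From row 3, 430 − (125 + 83 + 104) gives (3,4) = 118.

118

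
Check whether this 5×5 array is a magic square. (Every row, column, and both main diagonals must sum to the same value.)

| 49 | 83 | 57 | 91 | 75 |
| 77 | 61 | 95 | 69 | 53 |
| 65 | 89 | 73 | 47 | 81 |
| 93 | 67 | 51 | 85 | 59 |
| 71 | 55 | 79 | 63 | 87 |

Yes

Row 1: 49 + 83 + 57 + 91 + 75 = 355.
Row 2: 77 + 61 + 95 + 69 + 53 = 355.
Row 3: 65 + 89 + 73 + 47 + 81 = 355.
Row 4: 93 + 67 + 51 + 85 + 59 = 355.
Row 5: 71 + 55 + 79 + 63 + 87 = 355.
Column 1: 49 + 77 + 65 + 93 + 71 = 355.
Column 2: 83 + 61 + 89 + 67 + 55 = 355.
Column 3: 57 + 95 + 73 + 51 + 79 = 355.
Column 4: 91 + 69 + 47 + 85 + 63 = 355.
Column 5: 75 + 53 + 81 + 59 + 87 = 355.
Main diagonal: 49 + 61 + 73 + 85 + 87 = 355.
Anti-diagonal: 75 + 69 + 73 + 67 + 71 = 355.
All lines sum to 355.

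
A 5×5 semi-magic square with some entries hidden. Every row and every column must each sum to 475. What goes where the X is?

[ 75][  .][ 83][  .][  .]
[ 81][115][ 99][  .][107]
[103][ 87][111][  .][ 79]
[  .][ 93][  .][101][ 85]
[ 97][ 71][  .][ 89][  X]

From row 2, 475 − (81 + 115 + 99 + 107) gives (2,4) = 73.
Row 3 needs 475; the known cells sum to 380, so (3,4) = 95.
Using column 1: 75 + 81 + 103 + 97 + ? → (4,1) = 475 − 356 = 119.
Column 2: 115 + 87 + 93 + 71 + ? = 475, so (1,2) = 109.
Column 4 must total 475; the given cells sum to 358, so (1,4) = 117.
Row 1 needs 475; the known cells sum to 384, so (1,5) = 91.
The remaining cell in row 4 is (4,3) = 475 − 398 = 77.
Using column 3: 83 + 99 + 111 + 77 + ? → (5,3) = 475 − 370 = 105.
Using column 5: 91 + 107 + 79 + 85 + ? → (5,5) = 475 − 362 = 113.

113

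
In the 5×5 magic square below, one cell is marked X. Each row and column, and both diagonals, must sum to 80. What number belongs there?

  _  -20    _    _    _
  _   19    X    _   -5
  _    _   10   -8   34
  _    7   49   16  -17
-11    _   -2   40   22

-14

Using row 4: 7 + 49 + 16 + (-17) + ? → (4,1) = 80 − 55 = 25.
Row 5 must total 80; the given cells sum to 49, so (5,2) = 31.
From column 2, 80 − (-20 + 19 + 7 + 31) gives (3,2) = 43.
From column 5, 80 − (-5 + 34 + (-17) + 22) gives (1,5) = 46.
Using main diagonal: 19 + 10 + 16 + 22 + ? → (1,1) = 80 − 67 = 13.
From anti-diagonal, 80 − (46 + 10 + 7 + (-11)) gives (2,4) = 28.
From row 3, 80 − (43 + 10 + (-8) + 34) gives (3,1) = 1.
Column 1 must total 80; the given cells sum to 28, so (2,1) = 52.
Column 4 must total 80; the given cells sum to 76, so (1,4) = 4.
Row 1: 13 + (-20) + 4 + 46 + ? = 80, so (1,3) = 37.
Row 2: 52 + 19 + 28 + (-5) + ? = 80, so (2,3) = -14.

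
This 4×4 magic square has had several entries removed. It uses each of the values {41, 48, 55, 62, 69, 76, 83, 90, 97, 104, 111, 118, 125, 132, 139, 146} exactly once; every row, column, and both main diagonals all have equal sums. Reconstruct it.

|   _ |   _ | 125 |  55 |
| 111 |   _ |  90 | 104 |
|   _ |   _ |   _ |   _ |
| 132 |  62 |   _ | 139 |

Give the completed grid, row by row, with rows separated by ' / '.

48 146 125 55 / 111 69 90 104 / 83 97 118 76 / 132 62 41 139

The 16 entries sum to 1496, so each line sums to 1496/4 = 374.
Row 2 needs 374; the known cells sum to 305, so (2,2) = 69.
Row 4: 132 + 62 + 139 + ? = 374, so (4,3) = 41.
The remaining cell in column 3 is (3,3) = 374 − 256 = 118.
The remaining cell in column 4 is (3,4) = 374 − 298 = 76.
Main diagonal: 69 + 118 + 139 + ? = 374, so (1,1) = 48.
Using anti-diagonal: 55 + 90 + 132 + ? → (3,2) = 374 − 277 = 97.
Row 1 needs 374; the known cells sum to 228, so (1,2) = 146.
Row 3: 97 + 118 + 76 + ? = 374, so (3,1) = 83.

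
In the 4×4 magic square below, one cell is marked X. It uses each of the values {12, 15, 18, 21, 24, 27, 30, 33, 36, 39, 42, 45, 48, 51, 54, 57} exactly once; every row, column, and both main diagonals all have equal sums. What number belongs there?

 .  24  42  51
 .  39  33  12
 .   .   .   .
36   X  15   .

The 16 entries sum to 552, so each line sums to 552/4 = 138.
Row 1: 24 + 42 + 51 + ? = 138, so (1,1) = 21.
Using row 2: 39 + 33 + 12 + ? → (2,1) = 138 − 84 = 54.
Column 1 needs 138; the known cells sum to 111, so (3,1) = 27.
The remaining cell in column 3 is (3,3) = 138 − 90 = 48.
Main diagonal needs 138; the known cells sum to 108, so (4,4) = 30.
Anti-diagonal needs 138; the known cells sum to 120, so (3,2) = 18.
From row 3, 138 − (27 + 18 + 48) gives (3,4) = 45.
Row 4 needs 138; the known cells sum to 81, so (4,2) = 57.

57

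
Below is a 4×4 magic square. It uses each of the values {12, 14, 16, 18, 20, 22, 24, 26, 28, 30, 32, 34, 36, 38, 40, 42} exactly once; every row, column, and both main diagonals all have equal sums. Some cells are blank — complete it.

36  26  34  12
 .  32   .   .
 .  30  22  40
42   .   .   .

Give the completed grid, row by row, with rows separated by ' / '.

36 26 34 12 / 14 32 24 38 / 16 30 22 40 / 42 20 28 18

The 16 entries sum to 432, so each line sums to 432/4 = 108.
Row 3 must total 108; the given cells sum to 92, so (3,1) = 16.
Using column 1: 36 + 16 + 42 + ? → (2,1) = 108 − 94 = 14.
Using column 2: 26 + 32 + 30 + ? → (4,2) = 108 − 88 = 20.
Using main diagonal: 36 + 32 + 22 + ? → (4,4) = 108 − 90 = 18.
From anti-diagonal, 108 − (12 + 30 + 42) gives (2,3) = 24.
Row 2 must total 108; the given cells sum to 70, so (2,4) = 38.
Using row 4: 42 + 20 + 18 + ? → (4,3) = 108 − 80 = 28.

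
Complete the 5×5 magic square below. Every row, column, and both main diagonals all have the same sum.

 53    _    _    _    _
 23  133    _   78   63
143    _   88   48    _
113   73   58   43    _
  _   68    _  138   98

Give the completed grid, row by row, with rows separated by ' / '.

53 38 123 108 93 / 23 133 118 78 63 / 143 103 88 48 33 / 113 73 58 43 128 / 83 68 28 138 98

Main diagonal is already complete: 53 + 133 + 88 + 43 + 98 = 415, so that is the magic constant.
Row 2 must total 415; the given cells sum to 297, so (2,3) = 118.
Row 4 must total 415; the given cells sum to 287, so (4,5) = 128.
The remaining cell in column 1 is (5,1) = 415 − 332 = 83.
Column 4 needs 415; the known cells sum to 307, so (1,4) = 108.
Anti-diagonal must total 415; the given cells sum to 322, so (1,5) = 93.
Row 5 needs 415; the known cells sum to 387, so (5,3) = 28.
The remaining cell in column 3 is (1,3) = 415 − 292 = 123.
Column 5 must total 415; the given cells sum to 382, so (3,5) = 33.
From row 1, 415 − (53 + 123 + 108 + 93) gives (1,2) = 38.
Row 3 needs 415; the known cells sum to 312, so (3,2) = 103.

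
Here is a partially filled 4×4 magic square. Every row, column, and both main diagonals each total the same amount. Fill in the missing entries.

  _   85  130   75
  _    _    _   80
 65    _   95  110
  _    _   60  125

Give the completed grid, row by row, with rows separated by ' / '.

Column 4 is already complete: 75 + 80 + 110 + 125 = 390, so that is the magic constant.
Row 1 needs 390; the known cells sum to 290, so (1,1) = 100.
The remaining cell in row 3 is (3,2) = 390 − 270 = 120.
Column 3 needs 390; the known cells sum to 285, so (2,3) = 105.
Main diagonal needs 390; the known cells sum to 320, so (2,2) = 70.
Anti-diagonal needs 390; the known cells sum to 300, so (4,1) = 90.
Row 2 must total 390; the given cells sum to 255, so (2,1) = 135.
From row 4, 390 − (90 + 60 + 125) gives (4,2) = 115.

100 85 130 75 / 135 70 105 80 / 65 120 95 110 / 90 115 60 125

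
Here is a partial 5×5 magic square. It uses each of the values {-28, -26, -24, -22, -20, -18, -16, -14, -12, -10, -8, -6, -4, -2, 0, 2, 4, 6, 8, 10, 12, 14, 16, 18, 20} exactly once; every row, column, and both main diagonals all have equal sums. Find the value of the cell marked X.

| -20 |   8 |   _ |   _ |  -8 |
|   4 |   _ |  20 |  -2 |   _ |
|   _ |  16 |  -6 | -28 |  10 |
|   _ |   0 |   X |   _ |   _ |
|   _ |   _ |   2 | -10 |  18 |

-22

The 25 entries sum to -100, so each line sums to -100/5 = -20.
The remaining cell in row 3 is (3,1) = -20 − (-8) = -12.
The remaining cell in anti-diagonal is (5,1) = -20 − (-16) = -4.
Row 5 needs -20; the known cells sum to 6, so (5,2) = -26.
The remaining cell in column 1 is (4,1) = -20 − (-32) = 12.
Column 2 needs -20; the known cells sum to -2, so (2,2) = -18.
The remaining cell in main diagonal is (4,4) = -20 − (-26) = 6.
Using row 2: 4 + (-18) + 20 + (-2) + ? → (2,5) = -20 − 4 = -24.
From column 4, -20 − (-2 + (-28) + 6 + (-10)) gives (1,4) = 14.
Column 5 needs -20; the known cells sum to -4, so (4,5) = -16.
Row 1 needs -20; the known cells sum to -6, so (1,3) = -14.
Row 4: 12 + 0 + 6 + (-16) + ? = -20, so (4,3) = -22.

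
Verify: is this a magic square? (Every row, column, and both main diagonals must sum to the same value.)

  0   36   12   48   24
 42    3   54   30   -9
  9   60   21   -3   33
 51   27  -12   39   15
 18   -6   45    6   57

Yes

Row 1: 0 + 36 + 12 + 48 + 24 = 120.
Row 2: 42 + 3 + 54 + 30 + (-9) = 120.
Row 3: 9 + 60 + 21 + (-3) + 33 = 120.
Row 4: 51 + 27 + (-12) + 39 + 15 = 120.
Row 5: 18 + (-6) + 45 + 6 + 57 = 120.
Column 1: 0 + 42 + 9 + 51 + 18 = 120.
Column 2: 36 + 3 + 60 + 27 + (-6) = 120.
Column 3: 12 + 54 + 21 + (-12) + 45 = 120.
Column 4: 48 + 30 + (-3) + 39 + 6 = 120.
Column 5: 24 + (-9) + 33 + 15 + 57 = 120.
Main diagonal: 0 + 3 + 21 + 39 + 57 = 120.
Anti-diagonal: 24 + 30 + 21 + 27 + 18 = 120.
All lines sum to 120.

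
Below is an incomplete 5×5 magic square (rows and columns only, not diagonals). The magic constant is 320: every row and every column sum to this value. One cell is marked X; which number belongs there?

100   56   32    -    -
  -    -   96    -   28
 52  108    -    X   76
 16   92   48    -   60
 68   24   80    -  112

Row 4: 16 + 92 + 48 + 60 + ? = 320, so (4,4) = 104.
Using row 5: 68 + 24 + 80 + 112 + ? → (5,4) = 320 − 284 = 36.
Column 1 needs 320; the known cells sum to 236, so (2,1) = 84.
Column 2 needs 320; the known cells sum to 280, so (2,2) = 40.
Column 3 needs 320; the known cells sum to 256, so (3,3) = 64.
Column 5 needs 320; the known cells sum to 276, so (1,5) = 44.
Row 1 needs 320; the known cells sum to 232, so (1,4) = 88.
From row 2, 320 − (84 + 40 + 96 + 28) gives (2,4) = 72.
The remaining cell in row 3 is (3,4) = 320 − 300 = 20.

20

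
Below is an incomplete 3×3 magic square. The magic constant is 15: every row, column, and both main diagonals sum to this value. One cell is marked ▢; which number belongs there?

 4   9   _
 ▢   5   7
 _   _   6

3

From row 1, 15 − (4 + 9) gives (1,3) = 2.
Using row 2: 5 + 7 + ? → (2,1) = 15 − 12 = 3.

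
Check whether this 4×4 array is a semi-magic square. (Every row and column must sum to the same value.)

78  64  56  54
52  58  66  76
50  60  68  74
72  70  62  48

Row 1: 78 + 64 + 56 + 54 = 252.
Row 2: 52 + 58 + 66 + 76 = 252.
Row 3: 50 + 60 + 68 + 74 = 252.
Row 4: 72 + 70 + 62 + 48 = 252.
Column 1: 78 + 52 + 50 + 72 = 252.
Column 2: 64 + 58 + 60 + 70 = 252.
Column 3: 56 + 66 + 68 + 62 = 252.
Column 4: 54 + 76 + 74 + 48 = 252.
All lines sum to 252.

Yes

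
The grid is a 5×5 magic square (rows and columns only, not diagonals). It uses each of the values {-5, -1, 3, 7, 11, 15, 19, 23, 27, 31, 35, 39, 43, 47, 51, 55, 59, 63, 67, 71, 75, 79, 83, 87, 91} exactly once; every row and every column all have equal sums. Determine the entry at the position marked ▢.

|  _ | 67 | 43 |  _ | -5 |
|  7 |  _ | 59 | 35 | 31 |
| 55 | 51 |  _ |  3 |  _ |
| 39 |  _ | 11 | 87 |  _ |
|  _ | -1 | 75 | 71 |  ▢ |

The 25 entries sum to 1075, so each line sums to 1075/5 = 215.
Row 2 needs 215; the known cells sum to 132, so (2,2) = 83.
The remaining cell in column 2 is (4,2) = 215 − 200 = 15.
From column 3, 215 − (43 + 59 + 11 + 75) gives (3,3) = 27.
Column 4: 35 + 3 + 87 + 71 + ? = 215, so (1,4) = 19.
Row 1: 67 + 43 + 19 + (-5) + ? = 215, so (1,1) = 91.
Row 3 must total 215; the given cells sum to 136, so (3,5) = 79.
From row 4, 215 − (39 + 15 + 11 + 87) gives (4,5) = 63.
Using column 1: 91 + 7 + 55 + 39 + ? → (5,1) = 215 − 192 = 23.
The remaining cell in column 5 is (5,5) = 215 − 168 = 47.

47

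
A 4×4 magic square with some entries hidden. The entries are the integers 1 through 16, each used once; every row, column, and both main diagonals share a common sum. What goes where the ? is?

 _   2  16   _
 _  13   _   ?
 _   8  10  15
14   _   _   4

The entries are 1 through 16, which sum to 136, so each line sums to 136/4 = 34.
Row 3 must total 34; the given cells sum to 33, so (3,1) = 1.
Column 2 needs 34; the known cells sum to 23, so (4,2) = 11.
The remaining cell in main diagonal is (1,1) = 34 − 27 = 7.
Row 1 must total 34; the given cells sum to 25, so (1,4) = 9.
From row 4, 34 − (14 + 11 + 4) gives (4,3) = 5.
Column 1 needs 34; the known cells sum to 22, so (2,1) = 12.
Column 3 must total 34; the given cells sum to 31, so (2,3) = 3.
Column 4 needs 34; the known cells sum to 28, so (2,4) = 6.

6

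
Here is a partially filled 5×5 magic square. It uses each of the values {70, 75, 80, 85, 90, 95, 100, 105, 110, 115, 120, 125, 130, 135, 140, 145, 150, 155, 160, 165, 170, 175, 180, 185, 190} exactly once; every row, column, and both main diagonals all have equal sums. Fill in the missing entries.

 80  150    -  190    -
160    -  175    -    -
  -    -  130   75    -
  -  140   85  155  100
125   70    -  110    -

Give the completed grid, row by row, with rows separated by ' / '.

The 25 entries sum to 3250, so each line sums to 3250/5 = 650.
Row 4 needs 650; the known cells sum to 480, so (4,1) = 170.
Column 1 must total 650; the given cells sum to 535, so (3,1) = 115.
Column 4 must total 650; the given cells sum to 530, so (2,4) = 120.
Anti-diagonal: 120 + 130 + 140 + 125 + ? = 650, so (1,5) = 135.
Row 1 needs 650; the known cells sum to 555, so (1,3) = 95.
Column 3 must total 650; the given cells sum to 485, so (5,3) = 165.
From row 5, 650 − (125 + 70 + 165 + 110) gives (5,5) = 180.
Main diagonal needs 650; the known cells sum to 545, so (2,2) = 105.
The remaining cell in row 2 is (2,5) = 650 − 560 = 90.
Column 2 needs 650; the known cells sum to 465, so (3,2) = 185.
Using column 5: 135 + 90 + 100 + 180 + ? → (3,5) = 650 − 505 = 145.

80 150 95 190 135 / 160 105 175 120 90 / 115 185 130 75 145 / 170 140 85 155 100 / 125 70 165 110 180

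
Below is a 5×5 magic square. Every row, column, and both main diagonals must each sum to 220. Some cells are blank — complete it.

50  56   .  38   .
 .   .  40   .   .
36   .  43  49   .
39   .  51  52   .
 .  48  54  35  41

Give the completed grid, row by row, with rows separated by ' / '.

Row 5 must total 220; the given cells sum to 178, so (5,1) = 42.
Column 1 must total 220; the given cells sum to 167, so (2,1) = 53.
Column 3 needs 220; the known cells sum to 188, so (1,3) = 32.
Column 4 must total 220; the given cells sum to 174, so (2,4) = 46.
Main diagonal: 50 + 43 + 52 + 41 + ? = 220, so (2,2) = 34.
Row 1 must total 220; the given cells sum to 176, so (1,5) = 44.
From row 2, 220 − (53 + 34 + 40 + 46) gives (2,5) = 47.
Anti-diagonal must total 220; the given cells sum to 175, so (4,2) = 45.
Row 4 needs 220; the known cells sum to 187, so (4,5) = 33.
Using column 2: 56 + 34 + 45 + 48 + ? → (3,2) = 220 − 183 = 37.
Column 5: 44 + 47 + 33 + 41 + ? = 220, so (3,5) = 55.

50 56 32 38 44 / 53 34 40 46 47 / 36 37 43 49 55 / 39 45 51 52 33 / 42 48 54 35 41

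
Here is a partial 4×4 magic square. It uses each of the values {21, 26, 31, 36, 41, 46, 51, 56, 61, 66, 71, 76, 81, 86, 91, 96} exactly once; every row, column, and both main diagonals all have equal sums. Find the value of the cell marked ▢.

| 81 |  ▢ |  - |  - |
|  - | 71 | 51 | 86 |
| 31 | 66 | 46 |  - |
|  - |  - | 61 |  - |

56

The 16 entries sum to 936, so each line sums to 936/4 = 234.
From row 2, 234 − (71 + 51 + 86) gives (2,1) = 26.
From row 3, 234 − (31 + 66 + 46) gives (3,4) = 91.
From column 1, 234 − (81 + 26 + 31) gives (4,1) = 96.
Column 3: 51 + 46 + 61 + ? = 234, so (1,3) = 76.
Main diagonal needs 234; the known cells sum to 198, so (4,4) = 36.
The remaining cell in anti-diagonal is (1,4) = 234 − 213 = 21.
Using row 1: 81 + 76 + 21 + ? → (1,2) = 234 − 178 = 56.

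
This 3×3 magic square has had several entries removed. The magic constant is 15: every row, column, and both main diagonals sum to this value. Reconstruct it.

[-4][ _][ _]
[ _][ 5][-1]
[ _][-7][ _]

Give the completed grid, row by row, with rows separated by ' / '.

Row 2 must total 15; the given cells sum to 4, so (2,1) = 11.
From column 1, 15 − (-4 + 11) gives (3,1) = 8.
From column 2, 15 − (5 + (-7)) gives (1,2) = 17.
From main diagonal, 15 − (-4 + 5) gives (3,3) = 14.
Anti-diagonal: 5 + 8 + ? = 15, so (1,3) = 2.

-4 17 2 / 11 5 -1 / 8 -7 14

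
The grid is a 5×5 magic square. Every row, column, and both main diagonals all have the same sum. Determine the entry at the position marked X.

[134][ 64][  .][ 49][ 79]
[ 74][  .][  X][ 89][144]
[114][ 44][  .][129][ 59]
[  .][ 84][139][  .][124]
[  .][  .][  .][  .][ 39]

Column 5 is complete and sums to 445; that is the magic constant.
The remaining cell in row 1 is (1,3) = 445 − 326 = 119.
Row 3: 114 + 44 + 129 + 59 + ? = 445, so (3,3) = 99.
The remaining cell in anti-diagonal is (5,1) = 445 − 351 = 94.
Column 1: 134 + 74 + 114 + 94 + ? = 445, so (4,1) = 29.
Row 4 needs 445; the known cells sum to 376, so (4,4) = 69.
Column 4: 49 + 89 + 129 + 69 + ? = 445, so (5,4) = 109.
From main diagonal, 445 − (134 + 99 + 69 + 39) gives (2,2) = 104.
Row 2 must total 445; the given cells sum to 411, so (2,3) = 34.

34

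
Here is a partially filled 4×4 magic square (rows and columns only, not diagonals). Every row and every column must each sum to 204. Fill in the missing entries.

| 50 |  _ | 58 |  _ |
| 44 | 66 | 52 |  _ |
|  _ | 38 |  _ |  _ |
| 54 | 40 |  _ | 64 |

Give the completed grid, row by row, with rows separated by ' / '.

Row 2: 44 + 66 + 52 + ? = 204, so (2,4) = 42.
Using row 4: 54 + 40 + 64 + ? → (4,3) = 204 − 158 = 46.
From column 1, 204 − (50 + 44 + 54) gives (3,1) = 56.
Using column 2: 66 + 38 + 40 + ? → (1,2) = 204 − 144 = 60.
From column 3, 204 − (58 + 52 + 46) gives (3,3) = 48.
Row 1 must total 204; the given cells sum to 168, so (1,4) = 36.
Row 3 needs 204; the known cells sum to 142, so (3,4) = 62.

50 60 58 36 / 44 66 52 42 / 56 38 48 62 / 54 40 46 64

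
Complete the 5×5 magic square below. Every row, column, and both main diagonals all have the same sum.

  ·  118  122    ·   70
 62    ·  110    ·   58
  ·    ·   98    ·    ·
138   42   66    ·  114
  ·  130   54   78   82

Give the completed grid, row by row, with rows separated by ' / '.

94 118 122 46 70 / 62 86 110 134 58 / 50 74 98 102 126 / 138 42 66 90 114 / 106 130 54 78 82

Column 3 is already complete: 122 + 110 + 98 + 66 + 54 = 450, so that is the magic constant.
Row 4 needs 450; the known cells sum to 360, so (4,4) = 90.
The remaining cell in row 5 is (5,1) = 450 − 344 = 106.
Column 5 must total 450; the given cells sum to 324, so (3,5) = 126.
Using anti-diagonal: 70 + 98 + 42 + 106 + ? → (2,4) = 450 − 316 = 134.
From row 2, 450 − (62 + 110 + 134 + 58) gives (2,2) = 86.
Using column 2: 118 + 86 + 42 + 130 + ? → (3,2) = 450 − 376 = 74.
From main diagonal, 450 − (86 + 98 + 90 + 82) gives (1,1) = 94.
Row 1: 94 + 118 + 122 + 70 + ? = 450, so (1,4) = 46.
From column 1, 450 − (94 + 62 + 138 + 106) gives (3,1) = 50.
From column 4, 450 − (46 + 134 + 90 + 78) gives (3,4) = 102.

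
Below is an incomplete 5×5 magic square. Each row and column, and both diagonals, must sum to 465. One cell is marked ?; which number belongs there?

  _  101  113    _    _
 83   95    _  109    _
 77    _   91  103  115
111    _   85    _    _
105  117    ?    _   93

69

The remaining cell in row 3 is (3,2) = 465 − 386 = 79.
The remaining cell in column 1 is (1,1) = 465 − 376 = 89.
Column 2: 101 + 95 + 79 + 117 + ? = 465, so (4,2) = 73.
Main diagonal: 89 + 95 + 91 + 93 + ? = 465, so (4,4) = 97.
The remaining cell in anti-diagonal is (1,5) = 465 − 378 = 87.
Row 1: 89 + 101 + 113 + 87 + ? = 465, so (1,4) = 75.
The remaining cell in row 4 is (4,5) = 465 − 366 = 99.
From column 4, 465 − (75 + 109 + 103 + 97) gives (5,4) = 81.
Column 5 must total 465; the given cells sum to 394, so (2,5) = 71.
Row 2 needs 465; the known cells sum to 358, so (2,3) = 107.
From row 5, 465 − (105 + 117 + 81 + 93) gives (5,3) = 69.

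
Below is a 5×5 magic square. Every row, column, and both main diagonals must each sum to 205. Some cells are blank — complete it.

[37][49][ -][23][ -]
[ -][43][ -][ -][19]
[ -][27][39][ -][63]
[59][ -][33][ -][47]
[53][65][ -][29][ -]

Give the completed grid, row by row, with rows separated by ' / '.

Using column 2: 49 + 43 + 27 + 65 + ? → (4,2) = 205 − 184 = 21.
From row 4, 205 − (59 + 21 + 33 + 47) gives (4,4) = 45.
From main diagonal, 205 − (37 + 43 + 39 + 45) gives (5,5) = 41.
Row 5: 53 + 65 + 29 + 41 + ? = 205, so (5,3) = 17.
Column 5: 19 + 63 + 47 + 41 + ? = 205, so (1,5) = 35.
Using anti-diagonal: 35 + 39 + 21 + 53 + ? → (2,4) = 205 − 148 = 57.
The remaining cell in row 1 is (1,3) = 205 − 144 = 61.
Column 3: 61 + 39 + 33 + 17 + ? = 205, so (2,3) = 55.
From column 4, 205 − (23 + 57 + 45 + 29) gives (3,4) = 51.
Row 2 needs 205; the known cells sum to 174, so (2,1) = 31.
From row 3, 205 − (27 + 39 + 51 + 63) gives (3,1) = 25.

37 49 61 23 35 / 31 43 55 57 19 / 25 27 39 51 63 / 59 21 33 45 47 / 53 65 17 29 41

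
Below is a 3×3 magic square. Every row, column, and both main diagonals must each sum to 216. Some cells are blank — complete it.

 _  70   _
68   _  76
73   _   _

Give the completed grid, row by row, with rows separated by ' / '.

75 70 71 / 68 72 76 / 73 74 69

The remaining cell in row 2 is (2,2) = 216 − 144 = 72.
The remaining cell in column 1 is (1,1) = 216 − 141 = 75.
The remaining cell in column 2 is (3,2) = 216 − 142 = 74.
Main diagonal must total 216; the given cells sum to 147, so (3,3) = 69.
Anti-diagonal: 72 + 73 + ? = 216, so (1,3) = 71.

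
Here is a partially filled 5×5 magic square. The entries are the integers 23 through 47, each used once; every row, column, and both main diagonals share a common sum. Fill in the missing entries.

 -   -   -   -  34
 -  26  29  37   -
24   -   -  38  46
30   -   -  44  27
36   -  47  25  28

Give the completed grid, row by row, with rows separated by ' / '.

The entries are 23 through 47, which sum to 875, so each line sums to 875/5 = 175.
Row 5 must total 175; the given cells sum to 136, so (5,2) = 39.
Column 4 must total 175; the given cells sum to 144, so (1,4) = 31.
Column 5 must total 175; the given cells sum to 135, so (2,5) = 40.
Row 2: 26 + 29 + 37 + 40 + ? = 175, so (2,1) = 43.
Column 1 must total 175; the given cells sum to 133, so (1,1) = 42.
From main diagonal, 175 − (42 + 26 + 44 + 28) gives (3,3) = 35.
Anti-diagonal needs 175; the known cells sum to 142, so (4,2) = 33.
Using row 3: 24 + 35 + 38 + 46 + ? → (3,2) = 175 − 143 = 32.
Using row 4: 30 + 33 + 44 + 27 + ? → (4,3) = 175 − 134 = 41.
From column 2, 175 − (26 + 32 + 33 + 39) gives (1,2) = 45.
Column 3 must total 175; the given cells sum to 152, so (1,3) = 23.

42 45 23 31 34 / 43 26 29 37 40 / 24 32 35 38 46 / 30 33 41 44 27 / 36 39 47 25 28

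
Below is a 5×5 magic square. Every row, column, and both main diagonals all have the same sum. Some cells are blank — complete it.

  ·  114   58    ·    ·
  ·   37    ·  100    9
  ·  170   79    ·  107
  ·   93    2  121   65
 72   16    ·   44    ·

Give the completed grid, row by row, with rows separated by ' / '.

30 114 58 142 86 / 128 37 156 100 9 / 51 170 79 23 107 / 149 93 2 121 65 / 72 16 135 44 163

Column 2 is already complete: 114 + 37 + 170 + 93 + 16 = 430, so that is the magic constant.
Row 4 needs 430; the known cells sum to 281, so (4,1) = 149.
Anti-diagonal needs 430; the known cells sum to 344, so (1,5) = 86.
From column 5, 430 − (86 + 9 + 107 + 65) gives (5,5) = 163.
Main diagonal: 37 + 79 + 121 + 163 + ? = 430, so (1,1) = 30.
The remaining cell in row 1 is (1,4) = 430 − 288 = 142.
Using row 5: 72 + 16 + 44 + 163 + ? → (5,3) = 430 − 295 = 135.
Column 3 needs 430; the known cells sum to 274, so (2,3) = 156.
Using column 4: 142 + 100 + 121 + 44 + ? → (3,4) = 430 − 407 = 23.
Using row 2: 37 + 156 + 100 + 9 + ? → (2,1) = 430 − 302 = 128.
The remaining cell in row 3 is (3,1) = 430 − 379 = 51.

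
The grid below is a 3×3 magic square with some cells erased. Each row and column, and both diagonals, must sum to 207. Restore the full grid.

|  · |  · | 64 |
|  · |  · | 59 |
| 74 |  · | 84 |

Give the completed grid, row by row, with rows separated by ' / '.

From row 3, 207 − (74 + 84) gives (3,2) = 49.
From anti-diagonal, 207 − (64 + 74) gives (2,2) = 69.
The remaining cell in row 2 is (2,1) = 207 − 128 = 79.
Column 1: 79 + 74 + ? = 207, so (1,1) = 54.
Column 2 needs 207; the known cells sum to 118, so (1,2) = 89.

54 89 64 / 79 69 59 / 74 49 84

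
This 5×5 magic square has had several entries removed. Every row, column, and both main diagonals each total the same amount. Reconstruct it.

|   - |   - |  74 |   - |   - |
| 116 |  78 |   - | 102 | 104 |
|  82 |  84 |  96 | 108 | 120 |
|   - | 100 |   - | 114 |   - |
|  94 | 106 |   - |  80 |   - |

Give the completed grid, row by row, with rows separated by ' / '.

110 122 74 86 98 / 116 78 90 102 104 / 82 84 96 108 120 / 88 100 112 114 76 / 94 106 118 80 92

Row 3 is already complete: 82 + 84 + 96 + 108 + 120 = 490, so that is the magic constant.
Row 2 needs 490; the known cells sum to 400, so (2,3) = 90.
Column 2 needs 490; the known cells sum to 368, so (1,2) = 122.
Column 4 must total 490; the given cells sum to 404, so (1,4) = 86.
Anti-diagonal must total 490; the given cells sum to 392, so (1,5) = 98.
Row 1 needs 490; the known cells sum to 380, so (1,1) = 110.
From column 1, 490 − (110 + 116 + 82 + 94) gives (4,1) = 88.
The remaining cell in main diagonal is (5,5) = 490 − 398 = 92.
Using row 5: 94 + 106 + 80 + 92 + ? → (5,3) = 490 − 372 = 118.
Column 3: 74 + 90 + 96 + 118 + ? = 490, so (4,3) = 112.
Column 5: 98 + 104 + 120 + 92 + ? = 490, so (4,5) = 76.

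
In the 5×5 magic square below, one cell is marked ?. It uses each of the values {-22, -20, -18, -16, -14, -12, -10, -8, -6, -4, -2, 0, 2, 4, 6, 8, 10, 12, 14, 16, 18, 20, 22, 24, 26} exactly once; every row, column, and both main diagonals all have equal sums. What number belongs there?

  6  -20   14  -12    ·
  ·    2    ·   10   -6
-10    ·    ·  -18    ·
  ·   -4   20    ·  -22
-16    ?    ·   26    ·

8

The 25 entries sum to 50, so each line sums to 50/5 = 10.
Row 1: 6 + (-20) + 14 + (-12) + ? = 10, so (1,5) = 22.
From column 4, 10 − (-12 + 10 + (-18) + 26) gives (4,4) = 4.
From anti-diagonal, 10 − (22 + 10 + (-4) + (-16)) gives (3,3) = -2.
Row 4 must total 10; the given cells sum to -2, so (4,1) = 12.
From column 1, 10 − (6 + (-10) + 12 + (-16)) gives (2,1) = 18.
Main diagonal needs 10; the known cells sum to 10, so (5,5) = 0.
Row 2 needs 10; the known cells sum to 24, so (2,3) = -14.
The remaining cell in column 3 is (5,3) = 10 − 18 = -8.
From column 5, 10 − (22 + (-6) + (-22) + 0) gives (3,5) = 16.
Row 3: -10 + (-2) + (-18) + 16 + ? = 10, so (3,2) = 24.
Using row 5: -16 + (-8) + 26 + 0 + ? → (5,2) = 10 − 2 = 8.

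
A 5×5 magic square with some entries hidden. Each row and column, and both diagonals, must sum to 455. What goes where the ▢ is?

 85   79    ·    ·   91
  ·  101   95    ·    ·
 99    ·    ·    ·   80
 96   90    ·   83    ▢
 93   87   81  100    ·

Row 5 must total 455; the given cells sum to 361, so (5,5) = 94.
Using column 1: 85 + 99 + 96 + 93 + ? → (2,1) = 455 − 373 = 82.
From column 2, 455 − (79 + 101 + 90 + 87) gives (3,2) = 98.
From main diagonal, 455 − (85 + 101 + 83 + 94) gives (3,3) = 92.
Anti-diagonal must total 455; the given cells sum to 366, so (2,4) = 89.
The remaining cell in row 2 is (2,5) = 455 − 367 = 88.
Using row 3: 99 + 98 + 92 + 80 + ? → (3,4) = 455 − 369 = 86.
Column 4: 89 + 86 + 83 + 100 + ? = 455, so (1,4) = 97.
Column 5 must total 455; the given cells sum to 353, so (4,5) = 102.

102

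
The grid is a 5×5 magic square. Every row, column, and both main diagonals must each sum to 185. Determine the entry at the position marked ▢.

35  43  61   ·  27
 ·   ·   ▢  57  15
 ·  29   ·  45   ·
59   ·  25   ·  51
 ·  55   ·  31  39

Row 1: 35 + 43 + 61 + 27 + ? = 185, so (1,4) = 19.
Column 4: 19 + 57 + 45 + 31 + ? = 185, so (4,4) = 33.
The remaining cell in column 5 is (3,5) = 185 − 132 = 53.
The remaining cell in row 4 is (4,2) = 185 − 168 = 17.
Column 2 needs 185; the known cells sum to 144, so (2,2) = 41.
Main diagonal must total 185; the given cells sum to 148, so (3,3) = 37.
Using anti-diagonal: 27 + 57 + 37 + 17 + ? → (5,1) = 185 − 138 = 47.
Row 3: 29 + 37 + 45 + 53 + ? = 185, so (3,1) = 21.
From row 5, 185 − (47 + 55 + 31 + 39) gives (5,3) = 13.
Column 1 must total 185; the given cells sum to 162, so (2,1) = 23.
Column 3 must total 185; the given cells sum to 136, so (2,3) = 49.

49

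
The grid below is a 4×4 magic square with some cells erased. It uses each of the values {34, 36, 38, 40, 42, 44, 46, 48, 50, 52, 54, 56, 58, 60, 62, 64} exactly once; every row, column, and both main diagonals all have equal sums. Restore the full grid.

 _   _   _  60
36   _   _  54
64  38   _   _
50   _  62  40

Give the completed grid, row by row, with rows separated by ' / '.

46 56 34 60 / 36 58 48 54 / 64 38 52 42 / 50 44 62 40

The 16 entries sum to 784, so each line sums to 784/4 = 196.
Row 4: 50 + 62 + 40 + ? = 196, so (4,2) = 44.
From column 1, 196 − (36 + 64 + 50) gives (1,1) = 46.
From column 4, 196 − (60 + 54 + 40) gives (3,4) = 42.
Using anti-diagonal: 60 + 38 + 50 + ? → (2,3) = 196 − 148 = 48.
The remaining cell in row 2 is (2,2) = 196 − 138 = 58.
From row 3, 196 − (64 + 38 + 42) gives (3,3) = 52.
Column 2 must total 196; the given cells sum to 140, so (1,2) = 56.
Using column 3: 48 + 52 + 62 + ? → (1,3) = 196 − 162 = 34.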